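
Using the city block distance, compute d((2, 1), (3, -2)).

Σ|x_i - y_i| = |2 - 3| + |1 - (-2)| = 1 + 3 = 4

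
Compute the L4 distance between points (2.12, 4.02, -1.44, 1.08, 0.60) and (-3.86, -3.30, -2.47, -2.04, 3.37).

(Σ|x_i - y_i|^4)^(1/4) = (|2.12 - (-3.86)|^4 + |4.02 - (-3.3)|^4 + |-1.44 - (-2.47)|^4 + |1.08 - (-2.04)|^4 + |0.6 - 3.37|^4)^(1/4)
= (5.98^4 + 7.32^4 + 1.03^4 + 3.12^4 + 2.77^4)^(1/4) ≈ (1278.8062 + 2871.0736 + 1.1255 + 94.7585 + 58.8734)^(1/4) = (4304.6372)^(1/4) ≈ 8.1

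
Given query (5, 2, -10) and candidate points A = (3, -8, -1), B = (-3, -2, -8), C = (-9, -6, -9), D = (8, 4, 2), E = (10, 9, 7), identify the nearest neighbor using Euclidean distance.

Distances: d(A) ≈ 13.6015, d(B) ≈ 9.1652, d(C) ≈ 16.1555, d(D) ≈ 12.53, d(E) ≈ 19.0526. Nearest: B = (-3, -2, -8) with distance 9.1652.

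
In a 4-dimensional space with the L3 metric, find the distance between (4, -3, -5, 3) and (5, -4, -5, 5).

(Σ|x_i - y_i|^3)^(1/3) = (|4 - 5|^3 + |-3 - (-4)|^3 + |-5 - (-5)|^3 + |3 - 5|^3)^(1/3)
= (1^3 + 1^3 + 0^3 + 2^3)^(1/3) = (1 + 1 + 0 + 8)^(1/3) = (10)^(1/3) ≈ 2.1544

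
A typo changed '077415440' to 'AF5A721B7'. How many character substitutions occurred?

Differing positions: 1, 2, 3, 4, 5, 6, 7, 8, 9. Hamming distance = 9.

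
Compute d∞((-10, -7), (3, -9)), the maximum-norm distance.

max(|x_i - y_i|) = max(|-10 - 3|, |-7 - (-9)|) = max(13, 2) = 13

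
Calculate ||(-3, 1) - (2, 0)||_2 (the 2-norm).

(Σ|x_i - y_i|^2)^(1/2) = (|-3 - 2|^2 + |1 - 0|^2)^(1/2)
= (5^2 + 1^2)^(1/2) = (25 + 1)^(1/2) = (26)^(1/2) ≈ 5.099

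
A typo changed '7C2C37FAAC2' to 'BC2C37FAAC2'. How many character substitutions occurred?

Differing positions: 1. Hamming distance = 1.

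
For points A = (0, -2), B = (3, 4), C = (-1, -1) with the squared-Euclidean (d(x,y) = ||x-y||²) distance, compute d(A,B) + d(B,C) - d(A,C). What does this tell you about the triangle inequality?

d(A,B) = 3² + 6² = 45, d(B,C) = 4² + 5² = 41, d(A,C) = 1² + 1² = 2.
d(A,B) + d(B,C) - d(A,C) = 45 + 41 - 2 = 86 - 2 = 84. This is ≥ 0, so the triangle inequality holds for these points.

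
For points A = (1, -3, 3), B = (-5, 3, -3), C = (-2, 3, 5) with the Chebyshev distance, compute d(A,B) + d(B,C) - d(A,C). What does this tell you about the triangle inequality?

d(A,B) = max(6, 6, 6) = 6, d(B,C) = max(3, 0, 8) = 8, d(A,C) = max(3, 6, 2) = 6.
d(A,B) + d(B,C) - d(A,C) = 6 + 8 - 6 = 14 - 6 = 8. This is ≥ 0, so the triangle inequality holds for these points.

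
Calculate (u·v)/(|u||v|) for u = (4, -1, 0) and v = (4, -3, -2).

With u = (4, -1, 0), v = (4, -3, -2):
u·v = 4·4 + (-1)·(-3) + 0·(-2) = 16 + 3 + 0 = 19.
|u| = √(4² + (-1)² + 0²) = √17, |v| = √(4² + (-3)² + (-2)²) = √29, so |u||v| = √(17·29) = √493.
cos θ = (u·v)/(|u||v|) = 19/√493 ≈ 0.8557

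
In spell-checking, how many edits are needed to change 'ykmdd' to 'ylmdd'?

Let D[i][j] be the edit distance between the first i characters of 'ykmdd' and the first j characters of 'ylmdd', with D[i][0] = i, D[0][j] = j, and D[i][j] = D[i-1][j-1] if the characters match, else 1 + min(D[i-1][j], D[i][j-1], D[i-1][j-1]). Filling the table (rows: prefixes of 'ykmdd', columns: prefixes of 'ylmdd'):
     ε  y  l  m  d  d
  ε  0  1  2  3  4  5
  y  1  0  1  2  3  4
  k  2  1  1  2  3  4
  m  3  2  2  1  2  3
  d  4  3  3  2  1  2
  d  5  4  4  3  2  1
The bottom-right entry gives D[5][5] = 1, so no sequence of fewer than 1 edit works. Backtracking through the table gives one optimal edit sequence (1 edit):
  ykmdd → ylmdd (sub k→l @2)
Edit distance = 1.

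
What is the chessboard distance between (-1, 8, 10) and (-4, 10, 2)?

max(|x_i - y_i|) = max(|-1 - (-4)|, |8 - 10|, |10 - 2|) = max(3, 2, 8) = 8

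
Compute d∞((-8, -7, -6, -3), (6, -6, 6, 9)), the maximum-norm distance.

max(|x_i - y_i|) = max(|-8 - 6|, |-7 - (-6)|, |-6 - 6|, |-3 - 9|) = max(14, 1, 12, 12) = 14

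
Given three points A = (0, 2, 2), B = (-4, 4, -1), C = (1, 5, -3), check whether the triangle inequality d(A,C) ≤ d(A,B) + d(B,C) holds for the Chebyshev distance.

d(A,B) = max(4, 2, 3) = 4, d(B,C) = max(5, 1, 2) = 5, d(A,C) = max(1, 3, 5) = 5.
d(A,C) = 5 ≤ 4 + 5 = 9. Triangle inequality is satisfied.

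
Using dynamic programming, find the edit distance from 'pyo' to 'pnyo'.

Let D[i][j] be the edit distance between the first i characters of 'pyo' and the first j characters of 'pnyo', with D[i][0] = i, D[0][j] = j, and D[i][j] = D[i-1][j-1] if the characters match, else 1 + min(D[i-1][j], D[i][j-1], D[i-1][j-1]). Filling the table (rows: prefixes of 'pyo', columns: prefixes of 'pnyo'):
     ε  p  n  y  o
  ε  0  1  2  3  4
  p  1  0  1  2  3
  y  2  1  1  1  2
  o  3  2  2  2  1
The bottom-right entry gives D[3][4] = 1, so no sequence of fewer than 1 edit works. Backtracking through the table gives one optimal edit sequence (1 edit):
  pyo → pnyo (ins n @2)
Edit distance = 1.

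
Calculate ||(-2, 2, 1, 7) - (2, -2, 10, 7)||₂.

√(Σ(x_i - y_i)²) = √((-2 - 2)² + (2 - (-2))² + (1 - 10)² + (7 - 7)²)
= √((-4)² + 4² + (-9)² + 0²) = √(16 + 16 + 81 + 0) = √113 ≈ 10.6301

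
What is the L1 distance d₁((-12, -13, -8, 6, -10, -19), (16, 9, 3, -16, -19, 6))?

Σ|x_i - y_i| = |-12 - 16| + |-13 - 9| + |-8 - 3| + |6 - (-16)| + |-10 - (-19)| + |-19 - 6| = 28 + 22 + 11 + 22 + 9 + 25 = 117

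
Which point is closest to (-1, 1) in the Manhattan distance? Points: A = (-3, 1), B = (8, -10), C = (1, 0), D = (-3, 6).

Distances: d(A) = 2, d(B) = 20, d(C) = 3, d(D) = 7. Nearest: A = (-3, 1) with distance 2.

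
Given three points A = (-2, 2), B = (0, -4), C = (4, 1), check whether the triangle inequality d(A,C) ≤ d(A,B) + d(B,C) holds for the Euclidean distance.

d(A,B) = √(2² + 6²) = √40 ≈ 6.3246, d(B,C) = √(4² + 5²) = √41 ≈ 6.4031, d(A,C) = √(6² + 1²) = √37 ≈ 6.0828.
d(A,C) ≈ 6.0828 ≤ 6.3246 + 6.4031 = 12.7277. Triangle inequality is satisfied.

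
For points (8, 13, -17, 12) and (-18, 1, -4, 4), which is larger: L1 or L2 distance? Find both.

L1 = |8 - (-18)| + |13 - 1| + |-17 - (-4)| + |12 - 4| = 26 + 12 + 13 + 8 = 59
L2 = √(26² + 12² + 13² + 8²) = √1053 ≈ 32.45
L1 ≥ L2 always (equality iff movement is along one axis); L1 > L2 here.
Ratio L1/L2 = 59/√1053 ≈ 1.8182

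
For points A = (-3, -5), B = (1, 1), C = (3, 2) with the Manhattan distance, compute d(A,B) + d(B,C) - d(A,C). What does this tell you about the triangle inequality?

d(A,B) = 4 + 6 = 10, d(B,C) = 2 + 1 = 3, d(A,C) = 6 + 7 = 13.
d(A,B) + d(B,C) - d(A,C) = 10 + 3 - 13 = 13 - 13 = 0. This is ≥ 0, so the triangle inequality holds for these points.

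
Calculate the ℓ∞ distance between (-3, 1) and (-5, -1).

max(|x_i - y_i|) = max(|-3 - (-5)|, |1 - (-1)|) = max(2, 2) = 2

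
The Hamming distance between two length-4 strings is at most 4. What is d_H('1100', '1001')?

Differing positions: 2, 4. Hamming distance = 2. The maximum possible Hamming distance for length-4 strings is 4, so d_H/4 = 2/4 = 0.5.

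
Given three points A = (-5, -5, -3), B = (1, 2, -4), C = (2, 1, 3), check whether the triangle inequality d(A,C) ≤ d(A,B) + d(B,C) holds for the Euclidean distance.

d(A,B) = √(6² + 7² + 1²) = √86 ≈ 9.2736, d(B,C) = √(1² + 1² + 7²) = √51 ≈ 7.1414, d(A,C) = √(7² + 6² + 6²) = √121 = 11.
d(A,C) = 11 ≤ 9.2736 + 7.1414 = 16.415. Triangle inequality is satisfied.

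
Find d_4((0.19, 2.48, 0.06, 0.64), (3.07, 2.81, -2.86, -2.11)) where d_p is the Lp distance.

(Σ|x_i - y_i|^4)^(1/4) = (|0.19 - 3.07|^4 + |2.48 - 2.81|^4 + |0.06 - (-2.86)|^4 + |0.64 - (-2.11)|^4)^(1/4)
= (2.88^4 + 0.33^4 + 2.92^4 + 2.75^4)^(1/4) ≈ (68.7971 + 0.0119 + 72.6995 + 57.1914)^(1/4) = (198.6999)^(1/4) ≈ 3.7545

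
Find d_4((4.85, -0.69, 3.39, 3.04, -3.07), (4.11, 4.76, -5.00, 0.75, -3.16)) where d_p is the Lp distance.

(Σ|x_i - y_i|^4)^(1/4) = (|4.85 - 4.11|^4 + |-0.69 - 4.76|^4 + |3.39 - (-5)|^4 + |3.04 - 0.75|^4 + |-3.07 - (-3.16)|^4)^(1/4)
= (0.74^4 + 5.45^4 + 8.39^4 + 2.29^4 + 0.09^4)^(1/4) ≈ (0.2999 + 882.2385 + 4955.0477 + 27.5006 + 0.0001)^(1/4) = (5865.0868)^(1/4) ≈ 8.7512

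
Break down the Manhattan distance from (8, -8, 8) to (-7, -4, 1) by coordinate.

Σ|x_i - y_i| = |8 - (-7)| + |-8 - (-4)| + |8 - 1| = 15 + 4 + 7 = 26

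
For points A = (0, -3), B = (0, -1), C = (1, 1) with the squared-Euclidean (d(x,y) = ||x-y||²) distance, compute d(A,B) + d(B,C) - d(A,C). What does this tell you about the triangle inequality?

d(A,B) = 0² + 2² = 4, d(B,C) = 1² + 2² = 5, d(A,C) = 1² + 4² = 17.
d(A,B) + d(B,C) - d(A,C) = 4 + 5 - 17 = 9 - 17 = -8. This is < 0, so the triangle inequality FAILS for these points (squared-Euclidean is not a metric).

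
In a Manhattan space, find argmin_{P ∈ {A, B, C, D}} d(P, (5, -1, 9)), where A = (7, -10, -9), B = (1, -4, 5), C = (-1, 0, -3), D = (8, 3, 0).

Distances: d(A) = 29, d(B) = 11, d(C) = 19, d(D) = 16. Nearest: B = (1, -4, 5) with distance 11.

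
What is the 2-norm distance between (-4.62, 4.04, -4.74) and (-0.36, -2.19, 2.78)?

(Σ|x_i - y_i|^2)^(1/2) = (|-4.62 - (-0.36)|^2 + |4.04 - (-2.19)|^2 + |-4.74 - 2.78|^2)^(1/2)
= (4.26^2 + 6.23^2 + 7.52^2)^(1/2) = (18.1476 + 38.8129 + 56.5504)^(1/2) = (113.5109)^(1/2) ≈ 10.6541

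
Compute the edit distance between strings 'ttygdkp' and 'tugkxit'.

Let D[i][j] be the edit distance between the first i characters of 'ttygdkp' and the first j characters of 'tugkxit', with D[i][0] = i, D[0][j] = j, and D[i][j] = D[i-1][j-1] if the characters match, else 1 + min(D[i-1][j], D[i][j-1], D[i-1][j-1]). Filling the table (rows: prefixes of 'ttygdkp', columns: prefixes of 'tugkxit'):
     ε  t  u  g  k  x  i  t
  ε  0  1  2  3  4  5  6  7
  t  1  0  1  2  3  4  5  6
  t  2  1  1  2  3  4  5  5
  y  3  2  2  2  3  4  5  6
  g  4  3  3  2  3  4  5  6
  d  5  4  4  3  3  4  5  6
  k  6  5  5  4  3  4  5  6
  p  7  6  6  5  4  4  5  6
The bottom-right entry gives D[7][7] = 6, so no sequence of fewer than 6 edits works. Backtracking through the table gives one optimal edit sequence (6 edits):
  ttygdkp → tuygdkp (sub t→u @2)
  tuygdkp → tuggdkp (sub y→g @3)
  tuggdkp → tugkdkp (sub g→k @4)
  tugkdkp → tugkxkp (sub d→x @5)
  tugkxkp → tugkxip (sub k→i @6)
  tugkxip → tugkxit (sub p→t @7)
Edit distance = 6.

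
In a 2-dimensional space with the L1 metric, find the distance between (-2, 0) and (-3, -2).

Σ|x_i - y_i| = |-2 - (-3)| + |0 - (-2)| = 1 + 2 = 3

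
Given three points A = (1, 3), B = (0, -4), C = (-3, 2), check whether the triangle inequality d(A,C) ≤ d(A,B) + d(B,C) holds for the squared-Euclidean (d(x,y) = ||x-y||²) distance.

d(A,B) = 1² + 7² = 50, d(B,C) = 3² + 6² = 45, d(A,C) = 4² + 1² = 17.
d(A,C) = 17 ≤ 50 + 45 = 95. Triangle inequality is satisfied.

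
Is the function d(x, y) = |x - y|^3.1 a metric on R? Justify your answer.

No. d(x,y) = |x-y|^3.1 fails the triangle inequality since p = 3.1 > 1. Counterexample: x = 2, y = 11, z = 20. d(x,z) = |2 - 20|^3.1 = 18^3.1 ≈ 7786.5444, but d(x,y) + d(y,z) = 9^3.1 + 9^3.1 ≈ 908.1379 + 908.1379 = 1816.2758. Since 7786.5444 > 1816.2758, the triangle inequality is violated.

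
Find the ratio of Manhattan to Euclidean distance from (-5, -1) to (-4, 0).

L1 = |-5 - (-4)| + |-1 - 0| = 1 + 1 = 2
L2 = √(1² + 1²) = √2 ≈ 1.4142
L1 ≥ L2 always (equality iff movement is along one axis); L1 > L2 here.
Ratio L1/L2 = 2/√2 ≈ 1.4142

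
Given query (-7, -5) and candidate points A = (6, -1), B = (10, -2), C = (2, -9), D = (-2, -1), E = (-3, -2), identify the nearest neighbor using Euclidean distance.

Distances: d(A) ≈ 13.6015, d(B) ≈ 17.2627, d(C) ≈ 9.8489, d(D) ≈ 6.4031, d(E) = 5. Nearest: E = (-3, -2) with distance 5.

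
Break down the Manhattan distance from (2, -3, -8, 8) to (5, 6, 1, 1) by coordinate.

Σ|x_i - y_i| = |2 - 5| + |-3 - 6| + |-8 - 1| + |8 - 1| = 3 + 9 + 9 + 7 = 28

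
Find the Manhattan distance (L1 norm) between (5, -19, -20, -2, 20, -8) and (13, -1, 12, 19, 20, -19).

Σ|x_i - y_i| = |5 - 13| + |-19 - (-1)| + |-20 - 12| + |-2 - 19| + |20 - 20| + |-8 - (-19)| = 8 + 18 + 32 + 21 + 0 + 11 = 90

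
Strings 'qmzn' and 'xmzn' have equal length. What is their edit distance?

Let D[i][j] be the edit distance between the first i characters of 'qmzn' and the first j characters of 'xmzn', with D[i][0] = i, D[0][j] = j, and D[i][j] = D[i-1][j-1] if the characters match, else 1 + min(D[i-1][j], D[i][j-1], D[i-1][j-1]). Filling the table (rows: prefixes of 'qmzn', columns: prefixes of 'xmzn'):
     ε  x  m  z  n
  ε  0  1  2  3  4
  q  1  1  2  3  4
  m  2  2  1  2  3
  z  3  3  2  1  2
  n  4  4  3  2  1
The bottom-right entry gives D[4][4] = 1, so no sequence of fewer than 1 edit works. Backtracking through the table gives one optimal edit sequence (1 edit):
  qmzn → xmzn (sub q→x @1)
Edit distance = 1.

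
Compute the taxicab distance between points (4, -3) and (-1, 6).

Σ|x_i - y_i| = |4 - (-1)| + |-3 - 6| = 5 + 9 = 14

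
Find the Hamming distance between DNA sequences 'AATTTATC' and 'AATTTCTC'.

Differing positions: 6. Hamming distance = 1.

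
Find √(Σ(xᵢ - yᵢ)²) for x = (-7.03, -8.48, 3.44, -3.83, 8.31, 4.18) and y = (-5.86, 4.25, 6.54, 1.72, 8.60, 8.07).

√(Σ(x_i - y_i)²) = √((-7.03 - (-5.86))² + (-8.48 - 4.25)² + (3.44 - 6.54)² + (-3.83 - 1.72)² + (8.31 - 8.6)² + (4.18 - 8.07)²)
= √((-1.17)² + (-12.73)² + (-3.1)² + (-5.55)² + (-0.29)² + (-3.89)²) = √(1.3689 + 162.0529 + 9.61 + 30.8025 + 0.0841 + 15.1321) = √219.0505 ≈ 14.8004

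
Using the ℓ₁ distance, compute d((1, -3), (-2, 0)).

Σ|x_i - y_i| = |1 - (-2)| + |-3 - 0| = 3 + 3 = 6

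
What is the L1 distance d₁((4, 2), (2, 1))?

Σ|x_i - y_i| = |4 - 2| + |2 - 1| = 2 + 1 = 3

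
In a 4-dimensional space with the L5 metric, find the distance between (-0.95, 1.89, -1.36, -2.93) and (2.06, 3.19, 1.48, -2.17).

(Σ|x_i - y_i|^5)^(1/5) = (|-0.95 - 2.06|^5 + |1.89 - 3.19|^5 + |-1.36 - 1.48|^5 + |-2.93 - (-2.17)|^5)^(1/5)
= (3.01^5 + 1.3^5 + 2.84^5 + 0.76^5)^(1/5) ≈ (247.0771 + 3.7129 + 184.7531 + 0.2536)^(1/5) = (435.7967)^(1/5) ≈ 3.3718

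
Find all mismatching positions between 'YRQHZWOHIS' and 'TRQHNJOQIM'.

Differing positions: 1, 5, 6, 8, 10. Hamming distance = 5.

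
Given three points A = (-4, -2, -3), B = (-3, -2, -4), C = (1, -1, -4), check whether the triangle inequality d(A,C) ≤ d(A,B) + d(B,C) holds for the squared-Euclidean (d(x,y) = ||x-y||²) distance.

d(A,B) = 1² + 0² + 1² = 2, d(B,C) = 4² + 1² + 0² = 17, d(A,C) = 5² + 1² + 1² = 27.
d(A,C) = 27 > 2 + 17 = 19. Triangle inequality is VIOLATED. (Squared-Euclidean is not a metric — this is a counterexample.)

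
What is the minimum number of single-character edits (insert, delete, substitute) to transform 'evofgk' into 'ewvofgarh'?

Let D[i][j] be the edit distance between the first i characters of 'evofgk' and the first j characters of 'ewvofgarh', with D[i][0] = i, D[0][j] = j, and D[i][j] = D[i-1][j-1] if the characters match, else 1 + min(D[i-1][j], D[i][j-1], D[i-1][j-1]). Filling the table (rows: prefixes of 'evofgk', columns: prefixes of 'ewvofgarh'):
     ε  e  w  v  o  f  g  a  r  h
  ε  0  1  2  3  4  5  6  7  8  9
  e  1  0  1  2  3  4  5  6  7  8
  v  2  1  1  1  2  3  4  5  6  7
  o  3  2  2  2  1  2  3  4  5  6
  f  4  3  3  3  2  1  2  3  4  5
  g  5  4  4  4  3  2  1  2  3  4
  k  6  5  5  5  4  3  2  2  3  4
The bottom-right entry gives D[6][9] = 4, so no sequence of fewer than 4 edits works. Backtracking through the table gives one optimal edit sequence (4 edits):
  evofgk → ewvofgk (ins w @2)
  ewvofgk → ewvofgak (ins a @7)
  ewvofgak → ewvofgark (ins r @8)
  ewvofgark → ewvofgarh (sub k→h @9)
Edit distance = 4.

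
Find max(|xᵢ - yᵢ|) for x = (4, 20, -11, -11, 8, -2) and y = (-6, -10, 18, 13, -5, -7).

max(|x_i - y_i|) = max(|4 - (-6)|, |20 - (-10)|, |-11 - 18|, |-11 - 13|, |8 - (-5)|, |-2 - (-7)|) = max(10, 30, 29, 24, 13, 5) = 30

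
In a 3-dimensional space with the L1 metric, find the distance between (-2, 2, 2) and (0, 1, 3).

Σ|x_i - y_i| = |-2 - 0| + |2 - 1| + |2 - 3| = 2 + 1 + 1 = 4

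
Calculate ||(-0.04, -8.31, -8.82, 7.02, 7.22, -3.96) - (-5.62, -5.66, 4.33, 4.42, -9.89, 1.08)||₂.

√(Σ(x_i - y_i)²) = √((-0.04 - (-5.62))² + (-8.31 - (-5.66))² + (-8.82 - 4.33)² + (7.02 - 4.42)² + (7.22 - (-9.89))² + (-3.96 - 1.08)²)
= √(5.58² + (-2.65)² + (-13.15)² + 2.6² + 17.11² + (-5.04)²) = √(31.1364 + 7.0225 + 172.9225 + 6.76 + 292.7521 + 25.4016) = √535.9951 ≈ 23.1516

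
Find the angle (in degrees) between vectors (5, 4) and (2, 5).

With u = (5, 4), v = (2, 5):
u·v = 5·2 + 4·5 = 10 + 20 = 30.
|u| = √(5² + 4²) = √41, |v| = √(2² + 5²) = √29, so |u||v| = √(41·29) = √1189.
cos θ = (u·v)/(|u||v|) = 30/√1189 ≈ 0.870022
θ = arccos(0.870022) ≈ 29.54°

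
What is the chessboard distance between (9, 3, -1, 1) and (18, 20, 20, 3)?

max(|x_i - y_i|) = max(|9 - 18|, |3 - 20|, |-1 - 20|, |1 - 3|) = max(9, 17, 21, 2) = 21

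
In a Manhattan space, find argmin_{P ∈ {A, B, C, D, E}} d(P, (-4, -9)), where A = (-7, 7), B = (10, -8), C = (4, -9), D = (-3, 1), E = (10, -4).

Distances: d(A) = 19, d(B) = 15, d(C) = 8, d(D) = 11, d(E) = 19. Nearest: C = (4, -9) with distance 8.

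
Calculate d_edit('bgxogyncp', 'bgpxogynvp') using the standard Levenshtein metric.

Let D[i][j] be the edit distance between the first i characters of 'bgxogyncp' and the first j characters of 'bgpxogynvp', with D[i][0] = i, D[0][j] = j, and D[i][j] = D[i-1][j-1] if the characters match, else 1 + min(D[i-1][j], D[i][j-1], D[i-1][j-1]). Filling the table (rows: prefixes of 'bgxogyncp', columns: prefixes of 'bgpxogynvp'):
     ε  b  g  p  x  o  g  y  n  v  p
  ε  0  1  2  3  4  5  6  7  8  9 10
  b  1  0  1  2  3  4  5  6  7  8  9
  g  2  1  0  1  2  3  4  5  6  7  8
  x  3  2  1  1  1  2  3  4  5  6  7
  o  4  3  2  2  2  1  2  3  4  5  6
  g  5  4  3  3  3  2  1  2  3  4  5
  y  6  5  4  4  4  3  2  1  2  3  4
  n  7  6  5  5  5  4  3  2  1  2  3
  c  8  7  6  6  6  5  4  3  2  2  3
  p  9  8  7  6  7  6  5  4  3  3  2
The bottom-right entry gives D[9][10] = 2, so no sequence of fewer than 2 edits works. Backtracking through the table gives one optimal edit sequence (2 edits):
  bgxogyncp → bgpxogyncp (ins p @3)
  bgpxogyncp → bgpxogynvp (sub c→v @9)
Edit distance = 2.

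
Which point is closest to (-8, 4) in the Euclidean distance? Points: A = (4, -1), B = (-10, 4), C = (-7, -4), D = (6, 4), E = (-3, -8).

Distances: d(A) = 13, d(B) = 2, d(C) ≈ 8.0623, d(D) = 14, d(E) = 13. Nearest: B = (-10, 4) with distance 2.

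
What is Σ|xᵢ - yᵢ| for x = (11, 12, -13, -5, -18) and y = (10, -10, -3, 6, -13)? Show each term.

Σ|x_i - y_i| = |11 - 10| + |12 - (-10)| + |-13 - (-3)| + |-5 - 6| + |-18 - (-13)| = 1 + 22 + 10 + 11 + 5 = 49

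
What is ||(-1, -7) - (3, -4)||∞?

max(|x_i - y_i|) = max(|-1 - 3|, |-7 - (-4)|) = max(4, 3) = 4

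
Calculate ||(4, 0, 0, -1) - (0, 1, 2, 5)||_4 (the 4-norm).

(Σ|x_i - y_i|^4)^(1/4) = (|4 - 0|^4 + |0 - 1|^4 + |0 - 2|^4 + |-1 - 5|^4)^(1/4)
= (4^4 + 1^4 + 2^4 + 6^4)^(1/4) = (256 + 1 + 16 + 1296)^(1/4) = (1569)^(1/4) ≈ 6.2937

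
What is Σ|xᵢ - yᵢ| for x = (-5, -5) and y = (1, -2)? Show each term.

Σ|x_i - y_i| = |-5 - 1| + |-5 - (-2)| = 6 + 3 = 9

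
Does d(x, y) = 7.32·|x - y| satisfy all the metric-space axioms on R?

Yes. Since |x - y| is a metric on R and 7.32 > 0, the positive scalar multiple 7.32·|x - y| is also a metric: scaling by a positive constant preserves non-negativity, identity (d=0 ⟺ |x-y|=0 ⟺ x=y), symmetry, and the triangle inequality.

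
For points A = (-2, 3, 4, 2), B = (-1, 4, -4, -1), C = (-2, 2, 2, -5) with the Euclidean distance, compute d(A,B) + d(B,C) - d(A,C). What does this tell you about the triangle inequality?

d(A,B) = √(1² + 1² + 8² + 3²) = √75 ≈ 8.6603, d(B,C) = √(1² + 2² + 6² + 4²) = √57 ≈ 7.5498, d(A,C) = √(0² + 1² + 2² + 7²) = √54 ≈ 7.3485.
d(A,B) + d(B,C) - d(A,C) = 8.6603 + 7.5498 - 7.3485 = 16.2101 - 7.3485 = 8.8616 (to 4 decimal places). This is ≥ 0, so the triangle inequality holds for these points.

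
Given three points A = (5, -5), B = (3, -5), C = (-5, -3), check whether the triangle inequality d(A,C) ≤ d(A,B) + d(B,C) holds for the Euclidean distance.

d(A,B) = √(2² + 0²) = √4 = 2, d(B,C) = √(8² + 2²) = √68 ≈ 8.2462, d(A,C) = √(10² + 2²) = √104 ≈ 10.198.
d(A,C) ≈ 10.198 ≤ 2 + 8.2462 = 10.2462. Triangle inequality is satisfied.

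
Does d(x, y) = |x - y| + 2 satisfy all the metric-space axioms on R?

No. d fails identity of indiscernibles (specifically d(x,x) = 0): d(-5, -5) = |-5 - (-5)| + 2 = 0 + 2 = 2 ≠ 0.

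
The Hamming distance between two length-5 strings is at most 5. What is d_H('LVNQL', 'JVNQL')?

Differing positions: 1. Hamming distance = 1. The maximum possible Hamming distance for length-5 strings is 5, so d_H/5 = 1/5 = 0.2.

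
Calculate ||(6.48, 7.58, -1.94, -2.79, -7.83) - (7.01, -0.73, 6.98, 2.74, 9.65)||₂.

√(Σ(x_i - y_i)²) = √((6.48 - 7.01)² + (7.58 - (-0.73))² + (-1.94 - 6.98)² + (-2.79 - 2.74)² + (-7.83 - 9.65)²)
= √((-0.53)² + 8.31² + (-8.92)² + (-5.53)² + (-17.48)²) = √(0.2809 + 69.0561 + 79.5664 + 30.5809 + 305.5504) = √485.0347 ≈ 22.0235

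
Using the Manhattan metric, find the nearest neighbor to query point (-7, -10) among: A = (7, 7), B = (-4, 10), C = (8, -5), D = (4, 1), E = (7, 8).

Distances: d(A) = 31, d(B) = 23, d(C) = 20, d(D) = 22, d(E) = 32. Nearest: C = (8, -5) with distance 20.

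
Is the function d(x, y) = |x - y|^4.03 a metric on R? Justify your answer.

No. d(x,y) = |x-y|^4.03 fails the triangle inequality since p = 4.03 > 1. Counterexample: x = 5, y = 11, z = 13. d(x,z) = |5 - 13|^4.03 = 8^4.03 ≈ 4359.6603, but d(x,y) + d(y,z) = 6^4.03 + 2^4.03 ≈ 1367.5699 + 16.3362 = 1383.9061. Since 4359.6603 > 1383.9061, the triangle inequality is violated.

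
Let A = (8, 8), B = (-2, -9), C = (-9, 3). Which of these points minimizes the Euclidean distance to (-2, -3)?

Distances: d(A) ≈ 14.8661, d(B) = 6, d(C) ≈ 9.2195. Nearest: B = (-2, -9) with distance 6.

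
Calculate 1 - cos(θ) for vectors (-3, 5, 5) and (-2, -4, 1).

With u = (-3, 5, 5), v = (-2, -4, 1):
u·v = (-3)·(-2) + 5·(-4) + 5·1 = 6 + (-20) + 5 = -9.
|u| = √((-3)² + 5² + 5²) = √59, |v| = √((-2)² + (-4)² + 1²) = √21, so |u||v| = √(59·21) = √1239.
cos θ = (u·v)/(|u||v|) = -9/√1239 ≈ -0.2557
Cosine distance = 1 - cos θ ≈ 1 - (-0.2557) = 1.2557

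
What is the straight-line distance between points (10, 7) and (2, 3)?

√(Σ(x_i - y_i)²) = √((10 - 2)² + (7 - 3)²)
= √(8² + 4²) = √(64 + 16) = √80 ≈ 8.9443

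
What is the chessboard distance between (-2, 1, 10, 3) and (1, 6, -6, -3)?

max(|x_i - y_i|) = max(|-2 - 1|, |1 - 6|, |10 - (-6)|, |3 - (-3)|) = max(3, 5, 16, 6) = 16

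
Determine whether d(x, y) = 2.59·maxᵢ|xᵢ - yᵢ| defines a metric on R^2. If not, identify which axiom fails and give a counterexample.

Yes. The L∞ (Chebyshev) norm induces a metric on R^2, and multiplying a metric by a positive constant 2.59 > 0 preserves all four axioms: non-negativity (2.59·||x-y|| ≥ 0), identity (2.59·||x-y|| = 0 ⟺ ||x-y|| = 0 ⟺ x = y), symmetry (||x-y|| = ||y-x||), and the triangle inequality (2.59·||x-z|| ≤ 2.59·||x-y|| + 2.59·||y-z||). So d is a metric.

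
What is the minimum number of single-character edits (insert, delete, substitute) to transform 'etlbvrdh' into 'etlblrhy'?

Let D[i][j] be the edit distance between the first i characters of 'etlbvrdh' and the first j characters of 'etlblrhy', with D[i][0] = i, D[0][j] = j, and D[i][j] = D[i-1][j-1] if the characters match, else 1 + min(D[i-1][j], D[i][j-1], D[i-1][j-1]). Filling the table (rows: prefixes of 'etlbvrdh', columns: prefixes of 'etlblrhy'):
     ε  e  t  l  b  l  r  h  y
  ε  0  1  2  3  4  5  6  7  8
  e  1  0  1  2  3  4  5  6  7
  t  2  1  0  1  2  3  4  5  6
  l  3  2  1  0  1  2  3  4  5
  b  4  3  2  1  0  1  2  3  4
  v  5  4  3  2  1  1  2  3  4
  r  6  5  4  3  2  2  1  2  3
  d  7  6  5  4  3  3  2  2  3
  h  8  7  6  5  4  4  3  2  3
The bottom-right entry gives D[8][8] = 3, so no sequence of fewer than 3 edits works. Backtracking through the table gives one optimal edit sequence (3 edits):
  etlbvrdh → etlblrdh (sub v→l @5)
  etlblrdh → etlblrhh (sub d→h @7)
  etlblrhh → etlblrhy (sub h→y @8)
Edit distance = 3.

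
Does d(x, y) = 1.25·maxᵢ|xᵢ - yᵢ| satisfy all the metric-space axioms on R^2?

Yes. The L∞ (Chebyshev) norm induces a metric on R^2, and multiplying a metric by a positive constant 1.25 > 0 preserves all four axioms: non-negativity (1.25·||x-y|| ≥ 0), identity (1.25·||x-y|| = 0 ⟺ ||x-y|| = 0 ⟺ x = y), symmetry (||x-y|| = ||y-x||), and the triangle inequality (1.25·||x-z|| ≤ 1.25·||x-y|| + 1.25·||y-z||). So d is a metric.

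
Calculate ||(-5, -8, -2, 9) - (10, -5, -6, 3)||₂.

√(Σ(x_i - y_i)²) = √((-5 - 10)² + (-8 - (-5))² + (-2 - (-6))² + (9 - 3)²)
= √((-15)² + (-3)² + 4² + 6²) = √(225 + 9 + 16 + 36) = √286 ≈ 16.9115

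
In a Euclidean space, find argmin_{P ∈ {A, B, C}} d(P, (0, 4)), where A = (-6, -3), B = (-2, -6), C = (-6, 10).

Distances: d(A) ≈ 9.2195, d(B) ≈ 10.198, d(C) ≈ 8.4853. Nearest: C = (-6, 10) with distance 8.4853.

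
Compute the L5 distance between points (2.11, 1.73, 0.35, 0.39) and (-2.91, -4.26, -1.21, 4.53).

(Σ|x_i - y_i|^5)^(1/5) = (|2.11 - (-2.91)|^5 + |1.73 - (-4.26)|^5 + |0.35 - (-1.21)|^5 + |0.39 - 4.53|^5)^(1/5)
= (5.02^5 + 5.99^5 + 1.56^5 + 4.14^5)^(1/5) ≈ (3188.002 + 7711.4156 + 9.239 + 1216.1908)^(1/5) = (12124.8474)^(1/5) ≈ 6.5575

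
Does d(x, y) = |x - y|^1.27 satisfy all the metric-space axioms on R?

No. d(x,y) = |x-y|^1.27 fails the triangle inequality since p = 1.27 > 1. Counterexample: x = 5, y = 15, z = 21. d(x,z) = |5 - 21|^1.27 = 16^1.27 ≈ 33.8246, but d(x,y) + d(y,z) = 10^1.27 + 6^1.27 ≈ 18.6209 + 9.7331 = 28.354. Since 33.8246 > 28.354, the triangle inequality is violated.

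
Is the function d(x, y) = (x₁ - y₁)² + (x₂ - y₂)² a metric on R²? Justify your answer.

No. The squared Euclidean distance fails the triangle inequality. Counterexample: x = (0, 0), y = (2, 4), z = (4, 8). d(x,z) = 4² + 8² = 80, but d(x,y) + d(y,z) = (2² + 4²) + (2² + 4²) = 20 + 20 = 40. Since 80 > 40, the triangle inequality is violated. (Note: √d, the ordinary Euclidean distance, IS a metric.)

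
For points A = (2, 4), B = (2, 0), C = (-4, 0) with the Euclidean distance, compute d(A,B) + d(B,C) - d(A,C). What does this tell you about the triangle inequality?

d(A,B) = √(0² + 4²) = √16 = 4, d(B,C) = √(6² + 0²) = √36 = 6, d(A,C) = √(6² + 4²) = √52 ≈ 7.2111.
d(A,B) + d(B,C) - d(A,C) = 4 + 6 - 7.2111 = 10 - 7.2111 = 2.7889 (to 4 decimal places). This is ≥ 0, so the triangle inequality holds for these points.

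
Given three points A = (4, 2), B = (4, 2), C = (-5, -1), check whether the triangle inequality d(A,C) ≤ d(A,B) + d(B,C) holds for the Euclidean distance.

d(A,B) = √(0² + 0²) = √0 = 0, d(B,C) = √(9² + 3²) = √90 ≈ 9.4868, d(A,C) = √(9² + 3²) = √90 ≈ 9.4868.
d(A,C) ≈ 9.4868 ≤ 0 + 9.4868 = 9.4868. Triangle inequality is satisfied.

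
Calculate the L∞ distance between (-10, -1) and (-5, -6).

max(|x_i - y_i|) = max(|-10 - (-5)|, |-1 - (-6)|) = max(5, 5) = 5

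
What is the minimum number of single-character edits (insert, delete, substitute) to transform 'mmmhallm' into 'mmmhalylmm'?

Let D[i][j] be the edit distance between the first i characters of 'mmmhallm' and the first j characters of 'mmmhalylmm', with D[i][0] = i, D[0][j] = j, and D[i][j] = D[i-1][j-1] if the characters match, else 1 + min(D[i-1][j], D[i][j-1], D[i-1][j-1]). Filling the table (rows: prefixes of 'mmmhallm', columns: prefixes of 'mmmhalylmm'):
     ε  m  m  m  h  a  l  y  l  m  m
  ε  0  1  2  3  4  5  6  7  8  9 10
  m  1  0  1  2  3  4  5  6  7  8  9
  m  2  1  0  1  2  3  4  5  6  7  8
  m  3  2  1  0  1  2  3  4  5  6  7
  h  4  3  2  1  0  1  2  3  4  5  6
  a  5  4  3  2  1  0  1  2  3  4  5
  l  6  5  4  3  2  1  0  1  2  3  4
  l  7  6  5  4  3  2  1  1  1  2  3
  m  8  7  6  5  4  3  2  2  2  1  2
The bottom-right entry gives D[8][10] = 2, so no sequence of fewer than 2 edits works. Backtracking through the table gives one optimal edit sequence (2 edits):
  mmmhallm → mmmhalylm (ins y @7)
  mmmhalylm → mmmhalylmm (ins m @9)
Edit distance = 2.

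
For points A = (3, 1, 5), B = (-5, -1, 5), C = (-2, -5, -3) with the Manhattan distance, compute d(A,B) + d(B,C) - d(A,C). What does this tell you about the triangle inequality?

d(A,B) = 8 + 2 + 0 = 10, d(B,C) = 3 + 4 + 8 = 15, d(A,C) = 5 + 6 + 8 = 19.
d(A,B) + d(B,C) - d(A,C) = 10 + 15 - 19 = 25 - 19 = 6. This is ≥ 0, so the triangle inequality holds for these points.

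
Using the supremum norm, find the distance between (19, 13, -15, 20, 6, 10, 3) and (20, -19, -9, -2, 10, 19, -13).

max(|x_i - y_i|) = max(|19 - 20|, |13 - (-19)|, |-15 - (-9)|, |20 - (-2)|, |6 - 10|, |10 - 19|, |3 - (-13)|) = max(1, 32, 6, 22, 4, 9, 16) = 32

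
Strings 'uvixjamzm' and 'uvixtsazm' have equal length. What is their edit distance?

Let D[i][j] be the edit distance between the first i characters of 'uvixjamzm' and the first j characters of 'uvixtsazm', with D[i][0] = i, D[0][j] = j, and D[i][j] = D[i-1][j-1] if the characters match, else 1 + min(D[i-1][j], D[i][j-1], D[i-1][j-1]). Filling the table (rows: prefixes of 'uvixjamzm', columns: prefixes of 'uvixtsazm'):
     ε  u  v  i  x  t  s  a  z  m
  ε  0  1  2  3  4  5  6  7  8  9
  u  1  0  1  2  3  4  5  6  7  8
  v  2  1  0  1  2  3  4  5  6  7
  i  3  2  1  0  1  2  3  4  5  6
  x  4  3  2  1  0  1  2  3  4  5
  j  5  4  3  2  1  1  2  3  4  5
  a  6  5  4  3  2  2  2  2  3  4
  m  7  6  5  4  3  3  3  3  3  3
  z  8  7  6  5  4  4  4  4  3  4
  m  9  8  7  6  5  5  5  5  4  3
The bottom-right entry gives D[9][9] = 3, so no sequence of fewer than 3 edits works. Backtracking through the table gives one optimal edit sequence (3 edits):
  uvixjamzm → uvixtamzm (sub j→t @5)
  uvixtamzm → uvixtsmzm (sub a→s @6)
  uvixtsmzm → uvixtsazm (sub m→a @7)
Edit distance = 3.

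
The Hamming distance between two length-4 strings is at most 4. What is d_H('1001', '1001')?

Differing positions: none. Hamming distance = 0. The maximum possible Hamming distance for length-4 strings is 4, so d_H/4 = 0/4 = 0.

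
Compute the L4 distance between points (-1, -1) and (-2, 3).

(Σ|x_i - y_i|^4)^(1/4) = (|-1 - (-2)|^4 + |-1 - 3|^4)^(1/4)
= (1^4 + 4^4)^(1/4) = (1 + 256)^(1/4) = (257)^(1/4) ≈ 4.0039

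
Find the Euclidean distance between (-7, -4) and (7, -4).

√(Σ(x_i - y_i)²) = √((-7 - 7)² + (-4 - (-4))²)
= √((-14)² + 0²) = √(196 + 0) = √196 = 14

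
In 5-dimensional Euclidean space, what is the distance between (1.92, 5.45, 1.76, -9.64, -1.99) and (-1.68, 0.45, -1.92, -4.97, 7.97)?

√(Σ(x_i - y_i)²) = √((1.92 - (-1.68))² + (5.45 - 0.45)² + (1.76 - (-1.92))² + (-9.64 - (-4.97))² + (-1.99 - 7.97)²)
= √(3.6² + 5² + 3.68² + (-4.67)² + (-9.96)²) = √(12.96 + 25 + 13.5424 + 21.8089 + 99.2016) = √172.5129 ≈ 13.1344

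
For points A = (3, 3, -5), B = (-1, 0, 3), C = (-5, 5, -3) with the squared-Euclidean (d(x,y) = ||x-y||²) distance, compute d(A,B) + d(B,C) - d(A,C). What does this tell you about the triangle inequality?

d(A,B) = 4² + 3² + 8² = 89, d(B,C) = 4² + 5² + 6² = 77, d(A,C) = 8² + 2² + 2² = 72.
d(A,B) + d(B,C) - d(A,C) = 89 + 77 - 72 = 166 - 72 = 94. This is ≥ 0, so the triangle inequality holds for these points.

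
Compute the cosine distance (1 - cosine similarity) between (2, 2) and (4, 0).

With u = (2, 2), v = (4, 0):
u·v = 2·4 + 2·0 = 8 + 0 = 8.
|u| = √(2² + 2²) = √8, |v| = √(4² + 0²) = √16, so |u||v| = √(8·16) = √128.
cos θ = (u·v)/(|u||v|) = 8/√128 ≈ 0.7071
Cosine distance = 1 - cos θ ≈ 1 - 0.7071 = 0.2929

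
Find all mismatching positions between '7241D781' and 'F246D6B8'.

Differing positions: 1, 4, 6, 7, 8. Hamming distance = 5.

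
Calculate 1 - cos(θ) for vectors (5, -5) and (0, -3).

With u = (5, -5), v = (0, -3):
u·v = 5·0 + (-5)·(-3) = 0 + 15 = 15.
|u| = √(5² + (-5)²) = √50, |v| = √(0² + (-3)²) = √9, so |u||v| = √(50·9) = √450.
cos θ = (u·v)/(|u||v|) = 15/√450 ≈ 0.7071
Cosine distance = 1 - cos θ ≈ 1 - 0.7071 = 0.2929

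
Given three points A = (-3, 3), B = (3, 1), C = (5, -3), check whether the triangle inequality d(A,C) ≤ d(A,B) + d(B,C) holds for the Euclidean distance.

d(A,B) = √(6² + 2²) = √40 ≈ 6.3246, d(B,C) = √(2² + 4²) = √20 ≈ 4.4721, d(A,C) = √(8² + 6²) = √100 = 10.
d(A,C) = 10 ≤ 6.3246 + 4.4721 = 10.7967. Triangle inequality is satisfied.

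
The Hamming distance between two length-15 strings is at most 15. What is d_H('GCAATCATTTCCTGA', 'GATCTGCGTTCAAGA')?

Differing positions: 2, 3, 4, 6, 7, 8, 12, 13. Hamming distance = 8. The maximum possible Hamming distance for length-15 strings is 15, so d_H/15 = 8/15 ≈ 0.5333.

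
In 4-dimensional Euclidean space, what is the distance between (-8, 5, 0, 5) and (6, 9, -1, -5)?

√(Σ(x_i - y_i)²) = √((-8 - 6)² + (5 - 9)² + (0 - (-1))² + (5 - (-5))²)
= √((-14)² + (-4)² + 1² + 10²) = √(196 + 16 + 1 + 100) = √313 ≈ 17.6918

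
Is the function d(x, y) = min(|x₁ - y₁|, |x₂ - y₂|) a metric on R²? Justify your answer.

No. d fails identity of indiscernibles: take x = (2, 0) and y = (2, 6). Then d(x,y) = min(|2 - 2|, |0 - 6|) = min(0, 6) = 0, yet x ≠ y.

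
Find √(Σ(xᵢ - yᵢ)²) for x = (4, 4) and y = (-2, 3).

√(Σ(x_i - y_i)²) = √((4 - (-2))² + (4 - 3)²)
= √(6² + 1²) = √(36 + 1) = √37 ≈ 6.0828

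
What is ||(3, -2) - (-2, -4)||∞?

max(|x_i - y_i|) = max(|3 - (-2)|, |-2 - (-4)|) = max(5, 2) = 5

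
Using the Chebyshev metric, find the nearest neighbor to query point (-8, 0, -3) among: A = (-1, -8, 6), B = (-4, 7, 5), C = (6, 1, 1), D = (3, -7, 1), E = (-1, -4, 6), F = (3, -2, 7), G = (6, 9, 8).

Distances: d(A) = 9, d(B) = 8, d(C) = 14, d(D) = 11, d(E) = 9, d(F) = 11, d(G) = 14. Nearest: B = (-4, 7, 5) with distance 8.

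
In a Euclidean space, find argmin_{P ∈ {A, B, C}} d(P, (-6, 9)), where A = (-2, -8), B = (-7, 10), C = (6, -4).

Distances: d(A) ≈ 17.4642, d(B) ≈ 1.4142, d(C) ≈ 17.6918. Nearest: B = (-7, 10) with distance 1.4142.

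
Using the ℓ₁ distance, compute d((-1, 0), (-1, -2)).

Σ|x_i - y_i| = |-1 - (-1)| + |0 - (-2)| = 0 + 2 = 2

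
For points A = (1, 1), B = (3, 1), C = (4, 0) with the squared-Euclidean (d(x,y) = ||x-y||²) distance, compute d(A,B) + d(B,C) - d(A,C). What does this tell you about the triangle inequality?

d(A,B) = 2² + 0² = 4, d(B,C) = 1² + 1² = 2, d(A,C) = 3² + 1² = 10.
d(A,B) + d(B,C) - d(A,C) = 4 + 2 - 10 = 6 - 10 = -4. This is < 0, so the triangle inequality FAILS for these points (squared-Euclidean is not a metric).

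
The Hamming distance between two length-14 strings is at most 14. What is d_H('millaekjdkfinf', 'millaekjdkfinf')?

Differing positions: none. Hamming distance = 0. The maximum possible Hamming distance for length-14 strings is 14, so d_H/14 = 0/14 = 0.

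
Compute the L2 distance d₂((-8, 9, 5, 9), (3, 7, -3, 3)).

√(Σ(x_i - y_i)²) = √((-8 - 3)² + (9 - 7)² + (5 - (-3))² + (9 - 3)²)
= √((-11)² + 2² + 8² + 6²) = √(121 + 4 + 64 + 36) = √225 = 15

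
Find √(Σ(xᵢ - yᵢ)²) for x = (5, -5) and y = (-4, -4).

√(Σ(x_i - y_i)²) = √((5 - (-4))² + (-5 - (-4))²)
= √(9² + (-1)²) = √(81 + 1) = √82 ≈ 9.0554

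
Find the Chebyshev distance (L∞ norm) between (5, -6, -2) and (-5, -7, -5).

max(|x_i - y_i|) = max(|5 - (-5)|, |-6 - (-7)|, |-2 - (-5)|) = max(10, 1, 3) = 10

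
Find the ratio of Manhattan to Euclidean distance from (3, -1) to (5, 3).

L1 = |3 - 5| + |-1 - 3| = 2 + 4 = 6
L2 = √(2² + 4²) = √20 ≈ 4.4721
L1 ≥ L2 always (equality iff movement is along one axis); L1 > L2 here.
Ratio L1/L2 = 6/√20 ≈ 1.3416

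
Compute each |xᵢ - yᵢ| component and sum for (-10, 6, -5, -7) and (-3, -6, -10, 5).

Σ|x_i - y_i| = |-10 - (-3)| + |6 - (-6)| + |-5 - (-10)| + |-7 - 5| = 7 + 12 + 5 + 12 = 36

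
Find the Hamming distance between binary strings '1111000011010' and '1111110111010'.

Differing positions: 5, 6, 8. Hamming distance = 3.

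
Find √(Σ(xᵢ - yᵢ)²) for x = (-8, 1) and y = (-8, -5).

√(Σ(x_i - y_i)²) = √((-8 - (-8))² + (1 - (-5))²)
= √(0² + 6²) = √(0 + 36) = √36 = 6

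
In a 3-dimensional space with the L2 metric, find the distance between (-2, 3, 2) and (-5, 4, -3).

(Σ|x_i - y_i|^2)^(1/2) = (|-2 - (-5)|^2 + |3 - 4|^2 + |2 - (-3)|^2)^(1/2)
= (3^2 + 1^2 + 5^2)^(1/2) = (9 + 1 + 25)^(1/2) = (35)^(1/2) ≈ 5.9161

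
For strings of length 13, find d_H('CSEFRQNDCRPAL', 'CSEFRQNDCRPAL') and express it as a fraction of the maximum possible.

Differing positions: none. Hamming distance = 0. The maximum possible Hamming distance for length-13 strings is 13, so d_H/13 = 0/13 = 0.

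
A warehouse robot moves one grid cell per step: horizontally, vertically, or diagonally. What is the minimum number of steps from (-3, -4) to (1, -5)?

max(|x_i - y_i|) = max(|-3 - 1|, |-4 - (-5)|) = max(4, 1) = 4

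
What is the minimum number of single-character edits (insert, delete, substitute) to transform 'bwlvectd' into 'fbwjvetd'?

Let D[i][j] be the edit distance between the first i characters of 'bwlvectd' and the first j characters of 'fbwjvetd', with D[i][0] = i, D[0][j] = j, and D[i][j] = D[i-1][j-1] if the characters match, else 1 + min(D[i-1][j], D[i][j-1], D[i-1][j-1]). Filling the table (rows: prefixes of 'bwlvectd', columns: prefixes of 'fbwjvetd'):
     ε  f  b  w  j  v  e  t  d
  ε  0  1  2  3  4  5  6  7  8
  b  1  1  1  2  3  4  5  6  7
  w  2  2  2  1  2  3  4  5  6
  l  3  3  3  2  2  3  4  5  6
  v  4  4  4  3  3  2  3  4  5
  e  5  5  5  4  4  3  2  3  4
  c  6  6  6  5  5  4  3  3  4
  t  7  7  7  6  6  5  4  3  4
  d  8  8  8  7  7  6  5  4  3
The bottom-right entry gives D[8][8] = 3, so no sequence of fewer than 3 edits works. Backtracking through the table gives one optimal edit sequence (3 edits):
  bwlvectd → fbwlvectd (ins f @1)
  fbwlvectd → fbwjvectd (sub l→j @4)
  fbwjvectd → fbwjvetd (del c @7)
Edit distance = 3.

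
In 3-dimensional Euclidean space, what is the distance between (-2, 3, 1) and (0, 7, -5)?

√(Σ(x_i - y_i)²) = √((-2 - 0)² + (3 - 7)² + (1 - (-5))²)
= √((-2)² + (-4)² + 6²) = √(4 + 16 + 36) = √56 ≈ 7.4833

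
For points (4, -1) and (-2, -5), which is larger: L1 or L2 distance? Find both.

L1 = |4 - (-2)| + |-1 - (-5)| = 6 + 4 = 10
L2 = √(6² + 4²) = √52 ≈ 7.2111
L1 ≥ L2 always (equality iff movement is along one axis); L1 > L2 here.
Ratio L1/L2 = 10/√52 ≈ 1.3868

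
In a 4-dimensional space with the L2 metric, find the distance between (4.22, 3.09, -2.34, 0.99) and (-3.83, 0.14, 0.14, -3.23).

(Σ|x_i - y_i|^2)^(1/2) = (|4.22 - (-3.83)|^2 + |3.09 - 0.14|^2 + |-2.34 - 0.14|^2 + |0.99 - (-3.23)|^2)^(1/2)
= (8.05^2 + 2.95^2 + 2.48^2 + 4.22^2)^(1/2) = (64.8025 + 8.7025 + 6.1504 + 17.8084)^(1/2) = (97.4638)^(1/2) ≈ 9.8724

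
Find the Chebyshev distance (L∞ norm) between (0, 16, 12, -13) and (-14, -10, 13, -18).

max(|x_i - y_i|) = max(|0 - (-14)|, |16 - (-10)|, |12 - 13|, |-13 - (-18)|) = max(14, 26, 1, 5) = 26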